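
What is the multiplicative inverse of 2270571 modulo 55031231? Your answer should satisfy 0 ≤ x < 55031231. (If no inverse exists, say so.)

gcd(55031231, 2270571) by repeated division:
55031231 = 24·2270571 + 537527
2270571 = 4·537527 + 120463
537527 = 4·120463 + 55675
120463 = 2·55675 + 9113
55675 = 6·9113 + 997
9113 = 9·997 + 140
997 = 7·140 + 17
140 = 8·17 + 4
17 = 4·4 + 1
4 = 4·1 + 0
The gcd is 1. Working backward:
1 = 17 − 4·4
1 = −4·140 + 33·17
1 = 33·997 − 235·140
1 = −235·9113 + 2148·997
1 = 2148·55675 − 13123·9113
1 = −13123·120463 + 28394·55675
1 = 28394·537527 − 126699·120463
1 = −126699·2270571 + 535190·537527
1 = 535190·55031231 − 12971259·2270571
Thus 2270571·(-12971259) ≡ 1 (mod 55031231); reducing, -12971259 mod 55031231 = 42059972.

42059972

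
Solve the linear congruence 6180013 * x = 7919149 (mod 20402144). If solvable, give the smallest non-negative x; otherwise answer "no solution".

First find gcd(6180013, 20402144):
20402144 = 3·6180013 + 1862105
6180013 = 3·1862105 + 593698
1862105 = 3·593698 + 81011
593698 = 7·81011 + 26621
81011 = 3·26621 + 1148
26621 = 23·1148 + 217
1148 = 5·217 + 63
217 = 3·63 + 28
63 = 2·28 + 7
28 = 4·7 + 0
gcd = 7 and 7 | 7919149, so solutions exist. Divide through by 7: 882859x ≡ 1131307 (mod 2914592).
Now find 882859⁻¹ mod 2914592:
2914592 = 3×882859 + 266015
882859 = 3×266015 + 84814
266015 = 3×84814 + 11573
84814 = 7×11573 + 3803
11573 = 3×3803 + 164
3803 = 23×164 + 31
164 = 5×31 + 9
31 = 3×9 + 4
9 = 2×4 + 1
4 = 4×1 + 0
Back-substitute:
1 = 9 − 2·4
1 = −2·31 + 7·9
1 = 7·164 − 37·31
1 = −37·3803 + 858·164
1 = 858·11573 − 2611·3803
1 = −2611·84814 + 19135·11573
1 = 19135·266015 − 60016·84814
1 = −60016·882859 + 199183·266015
1 = 199183·2914592 − 657565·882859
So 882859·(-657565) ≡ 1 (mod 2914592), i.e. 882859⁻¹ ≡ 2257027.
Then x ≡ 2257027·1131307 ≡ 916257 (mod 2914592); the smallest non-negative solution is x = 916257.

916257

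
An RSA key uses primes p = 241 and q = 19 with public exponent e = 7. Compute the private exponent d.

φ(n) = (p−1)(q−1) = 240·18 = 4320.
Need d with 7·d ≡ 1 (mod 4320). Apply the extended Euclidean algorithm:
4320 = 617×7 + 1
7 = 7×1 + 0
Back-substitute:
1 = 4320 − 617·7
So 7·(-617) ≡ 1 (mod 4320), hence d ≡ -617 ≡ 3703 (mod 4320).

3703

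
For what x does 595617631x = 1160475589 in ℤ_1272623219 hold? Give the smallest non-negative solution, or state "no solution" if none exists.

88063315

First find gcd(595617631, 1272623219):
1272623219 = 2*595617631 + 81387957
595617631 = 7*81387957 + 25901932
81387957 = 3*25901932 + 3682161
25901932 = 7*3682161 + 126805
3682161 = 29*126805 + 4816
126805 = 26*4816 + 1589
4816 = 3*1589 + 49
1589 = 32*49 + 21
49 = 2*21 + 7
21 = 3*7 + 0
gcd = 7 and 7 | 1160475589, so solutions exist. Divide through by 7: 85088233x ≡ 165782227 (mod 181803317).
Now find 85088233⁻¹ mod 181803317:
181803317 = 2×85088233 + 11626851
85088233 = 7×11626851 + 3700276
11626851 = 3×3700276 + 526023
3700276 = 7×526023 + 18115
526023 = 29×18115 + 688
18115 = 26×688 + 227
688 = 3×227 + 7
227 = 32×7 + 3
7 = 2×3 + 1
3 = 3×1 + 0
Back-substitute:
1 = 7 − 2·3
1 = −2·227 + 65·7
1 = 65·688 − 197·227
1 = −197·18115 + 5187·688
1 = 5187·526023 − 150620·18115
1 = −150620·3700276 + 1059527·526023
1 = 1059527·11626851 − 3329201·3700276
1 = −3329201·85088233 + 24363934·11626851
1 = 24363934·181803317 − 52057069·85088233
So 85088233·(-52057069) ≡ 1 (mod 181803317), i.e. 85088233⁻¹ ≡ 129746248.
Then x ≡ 129746248·165782227 ≡ 88063315 (mod 181803317); the smallest non-negative solution is x = 88063315.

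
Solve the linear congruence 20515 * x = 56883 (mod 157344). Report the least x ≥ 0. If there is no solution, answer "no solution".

no solution

gcd(20515, 157344):
157344 = 7·20515 + 13739
20515 = 1·13739 + 6776
13739 = 2·6776 + 187
6776 = 36·187 + 44
187 = 4·44 + 11
44 = 4·11 + 0
gcd = 11, but 11 ∤ 56883, so the congruence has no solution.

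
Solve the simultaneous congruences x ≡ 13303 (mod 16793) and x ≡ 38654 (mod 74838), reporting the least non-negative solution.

Write x = 13303 + 16793·k. Then 16793·k ≡ 38654 − 13303 ≡ 25351 (mod 74838).
Need 16793⁻¹ mod 74838. Extended Euclid on (74838, 16793):
74838 = 4*16793 + 7666
16793 = 2*7666 + 1461
7666 = 5*1461 + 361
1461 = 4*361 + 17
361 = 21*17 + 4
17 = 4*4 + 1
4 = 4*1 + 0
Back-substitute:
1 = 17 − 4·4
1 = −4·361 + 85·17
1 = 85·1461 − 344·361
1 = −344·7666 + 1805·1461
1 = 1805·16793 − 3954·7666
1 = −3954·74838 + 17621·16793
16793⁻¹ ≡ 17621 (mod 74838), so k ≡ 17621·25351 ≡ 1949 (mod 74838).
x = 13303 + 16793·1949 = 32742860.

32742860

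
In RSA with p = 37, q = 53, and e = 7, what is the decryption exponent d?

φ(n) = (p−1)(q−1) = 36·52 = 1872.
Need d with 7·d ≡ 1 (mod 1872). Apply the extended Euclidean algorithm:
1872 = 267*7 + 3
7 = 2*3 + 1
3 = 3*1 + 0
Back-substitute:
1 = 7 − 2·3
1 = −2·1872 + 535·7
So 7·535 ≡ 1 (mod 1872), hence d = 535.

535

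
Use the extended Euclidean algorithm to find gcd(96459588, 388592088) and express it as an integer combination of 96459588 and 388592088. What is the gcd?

Repeated division:
388592088 = 4*96459588 + 2753736
96459588 = 35*2753736 + 78828
2753736 = 34*78828 + 73584
78828 = 1*73584 + 5244
73584 = 14*5244 + 168
5244 = 31*168 + 36
168 = 4*36 + 24
36 = 1*24 + 12
24 = 2*12 + 0
gcd(96459588, 388592088) = 12.
Working backward:
12 = 36 − 24
12 = −168 + 5·36
12 = 5·5244 − 156·168
12 = −156·73584 + 2189·5244
12 = 2189·78828 − 2345·73584
12 = −2345·2753736 + 81919·78828
12 = 81919·96459588 − 2869510·2753736
12 = −2869510·388592088 + 11559959·96459588
So 12 = (-2869510)·388592088 + (11559959)·96459588.

12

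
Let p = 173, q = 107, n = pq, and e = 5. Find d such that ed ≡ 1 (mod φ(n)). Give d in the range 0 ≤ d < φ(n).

φ(n) = (p−1)(q−1) = 172·106 = 18232.
Need d with 5·d ≡ 1 (mod 18232). Apply the extended Euclidean algorithm:
18232 = 3646*5 + 2
5 = 2*2 + 1
2 = 2*1 + 0
Back-substitute:
1 = 5 − 2·2
1 = −2·18232 + 7293·5
So 5·7293 ≡ 1 (mod 18232), hence d = 7293.

7293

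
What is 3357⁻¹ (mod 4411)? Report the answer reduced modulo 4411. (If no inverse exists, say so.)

Extended Euclidean algorithm:
4411 = 1×3357 + 1054
3357 = 3×1054 + 195
1054 = 5×195 + 79
195 = 2×79 + 37
79 = 2×37 + 5
37 = 7×5 + 2
5 = 2×2 + 1
2 = 2×1 + 0
gcd = 1, so the inverse exists. Back-substitute:
1 = 5 − 2·2
1 = −2·37 + 15·5
1 = 15·79 − 32·37
1 = −32·195 + 79·79
1 = 79·1054 − 427·195
1 = −427·3357 + 1360·1054
1 = 1360·4411 − 1787·3357
Thus 3357·(-1787) ≡ 1 (mod 4411); reducing, -1787 mod 4411 = 2624.

2624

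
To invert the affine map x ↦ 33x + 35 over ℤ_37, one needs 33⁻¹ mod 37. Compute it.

9

Apply the Euclidean algorithm to 37 and 33:
37 = 1*33 + 4
33 = 8*4 + 1
4 = 4*1 + 0
The gcd is 1. Working backward:
1 = 33 − 8·4
1 = −8·37 + 9·33
So 33·9 ≡ 1 (mod 37).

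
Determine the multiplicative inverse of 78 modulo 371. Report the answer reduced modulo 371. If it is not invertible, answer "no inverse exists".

Apply the Euclidean algorithm to 371 and 78:
371 = 4·78 + 59
78 = 1·59 + 19
59 = 3·19 + 2
19 = 9·2 + 1
2 = 2·1 + 0
gcd = 1, so the inverse exists. Back-substitute:
1 = 19 − 9·2
1 = −9·59 + 28·19
1 = 28·78 − 37·59
1 = −37·371 + 176·78
So 78·176 ≡ 1 (mod 371).

176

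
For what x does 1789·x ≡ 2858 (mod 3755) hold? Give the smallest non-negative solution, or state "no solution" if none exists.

392

First find gcd(1789, 3755):
3755 = 2·1789 + 177
1789 = 10·177 + 19
177 = 9·19 + 6
19 = 3·6 + 1
6 = 6·1 + 0
gcd = 1, so a unique solution mod 3755 exists.
Back-substitute for the Bézout coefficients:
1 = 19 − 3·6
1 = −3·177 + 28·19
1 = 28·1789 − 283·177
1 = −283·3755 + 594·1789
So 1789·(594) ≡ 1 (mod 3755), giving 1789⁻¹ ≡ 594.
x ≡ 1789⁻¹·2858 ≡ 594·2858 ≡ 392 (mod 3755).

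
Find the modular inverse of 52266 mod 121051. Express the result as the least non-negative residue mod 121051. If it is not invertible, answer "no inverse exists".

4111

Extended Euclidean algorithm:
121051 = 2*52266 + 16519
52266 = 3*16519 + 2709
16519 = 6*2709 + 265
2709 = 10*265 + 59
265 = 4*59 + 29
59 = 2*29 + 1
29 = 29*1 + 0
The gcd is 1. Working backward:
1 = 59 − 2·29
1 = −2·265 + 9·59
1 = 9·2709 − 92·265
1 = −92·16519 + 561·2709
1 = 561·52266 − 1775·16519
1 = −1775·121051 + 4111·52266
So 52266·4111 ≡ 1 (mod 121051).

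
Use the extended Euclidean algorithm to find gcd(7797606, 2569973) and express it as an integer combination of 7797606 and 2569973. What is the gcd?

Apply Euclid's algorithm to 7797606 and 2569973:
7797606 = 3·2569973 + 87687
2569973 = 29·87687 + 27050
87687 = 3·27050 + 6537
27050 = 4·6537 + 902
6537 = 7·902 + 223
902 = 4·223 + 10
223 = 22·10 + 3
10 = 3·3 + 1
3 = 3·1 + 0
gcd(7797606, 2569973) = 1.
Back-substituting:
1 = 10 − 3·3
1 = −3·223 + 67·10
1 = 67·902 − 271·223
1 = −271·6537 + 1964·902
1 = 1964·27050 − 8127·6537
1 = −8127·87687 + 26345·27050
1 = 26345·2569973 − 772132·87687
1 = −772132·7797606 + 2342741·2569973
So 1 = (-772132)·7797606 + (2342741)·2569973.

1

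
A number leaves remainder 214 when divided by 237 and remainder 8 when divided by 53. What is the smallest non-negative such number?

Write x = 214 + 237·k. Then 237·k ≡ 8 − 214 ≡ 6 (mod 53).
Need 237⁻¹ mod 53. Extended Euclid on (53, 25):
53 = 2·25 + 3
25 = 8·3 + 1
3 = 3·1 + 0
Back-substitute:
1 = 25 − 8·3
1 = −8·53 + 17·25
237⁻¹ ≡ 17 (mod 53), so k ≡ 17·6 ≡ 49 (mod 53).
x = 214 + 237·49 = 11827.

11827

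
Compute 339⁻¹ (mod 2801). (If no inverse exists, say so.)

2140

Apply the Euclidean algorithm to 2801 and 339:
2801 = 8*339 + 89
339 = 3*89 + 72
89 = 1*72 + 17
72 = 4*17 + 4
17 = 4*4 + 1
4 = 4*1 + 0
The gcd is 1. Working backward:
1 = 17 − 4·4
1 = −4·72 + 17·17
1 = 17·89 − 21·72
1 = −21·339 + 80·89
1 = 80·2801 − 661·339
So 339·(-661) ≡ 1 (mod 2801), and -661 ≡ 2140 (mod 2801).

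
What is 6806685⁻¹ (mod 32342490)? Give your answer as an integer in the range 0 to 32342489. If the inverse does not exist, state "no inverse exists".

Euclidean algorithm on 32342490, 6806685:
32342490 = 4·6806685 + 5115750
6806685 = 1·5115750 + 1690935
5115750 = 3·1690935 + 42945
1690935 = 39·42945 + 16080
42945 = 2·16080 + 10785
16080 = 1·10785 + 5295
10785 = 2·5295 + 195
5295 = 27·195 + 30
195 = 6·30 + 15
30 = 2·15 + 0
Since gcd = 15 > 1, 6806685 is not a unit mod 32342490.

no inverse exists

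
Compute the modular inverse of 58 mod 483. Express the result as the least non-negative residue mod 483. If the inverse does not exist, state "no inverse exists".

Run Euclid on (483, 58):
483 = 8*58 + 19
58 = 3*19 + 1
19 = 19*1 + 0
gcd = 1, so the inverse exists. Back-substitute:
1 = 58 − 3·19
1 = −3·483 + 25·58
So 58·25 ≡ 1 (mod 483).

25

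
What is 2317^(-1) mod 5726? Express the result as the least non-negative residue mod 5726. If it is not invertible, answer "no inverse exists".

Compute gcd(2317, 5726):
5726 = 2*2317 + 1092
2317 = 2*1092 + 133
1092 = 8*133 + 28
133 = 4*28 + 21
28 = 1*21 + 7
21 = 3*7 + 0
gcd(2317, 5726) = 7 ≠ 1, so 2317 has no multiplicative inverse modulo 5726.

no inverse exists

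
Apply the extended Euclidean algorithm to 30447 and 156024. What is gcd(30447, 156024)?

9

Apply Euclid's algorithm to 156024 and 30447:
156024 = 5*30447 + 3789
30447 = 8*3789 + 135
3789 = 28*135 + 9
135 = 15*9 + 0
gcd(30447, 156024) = 9.
Working backward:
9 = 3789 − 28·135
9 = −28·30447 + 225·3789
9 = 225·156024 − 1153·30447
So 9 = (225)·156024 + (-1153)·30447.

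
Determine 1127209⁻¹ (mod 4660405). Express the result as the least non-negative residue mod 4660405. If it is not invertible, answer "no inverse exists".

Apply the Euclidean algorithm to 4660405 and 1127209:
4660405 = 4·1127209 + 151569
1127209 = 7·151569 + 66226
151569 = 2·66226 + 19117
66226 = 3·19117 + 8875
19117 = 2·8875 + 1367
8875 = 6·1367 + 673
1367 = 2·673 + 21
673 = 32·21 + 1
21 = 21·1 + 0
gcd = 1, so the inverse exists. Back-substitute:
1 = 673 − 32·21
1 = −32·1367 + 65·673
1 = 65·8875 − 422·1367
1 = −422·19117 + 909·8875
1 = 909·66226 − 3149·19117
1 = −3149·151569 + 7207·66226
1 = 7207·1127209 − 53598·151569
1 = −53598·4660405 + 221599·1127209
So 1127209·221599 ≡ 1 (mod 4660405).

221599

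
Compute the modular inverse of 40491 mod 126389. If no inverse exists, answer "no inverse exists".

Run Euclid on (126389, 40491):
126389 = 3*40491 + 4916
40491 = 8*4916 + 1163
4916 = 4*1163 + 264
1163 = 4*264 + 107
264 = 2*107 + 50
107 = 2*50 + 7
50 = 7*7 + 1
7 = 7*1 + 0
The gcd is 1. Working backward:
1 = 50 − 7·7
1 = −7·107 + 15·50
1 = 15·264 − 37·107
1 = −37·1163 + 163·264
1 = 163·4916 − 689·1163
1 = −689·40491 + 5675·4916
1 = 5675·126389 − 17714·40491
So 40491·(-17714) ≡ 1 (mod 126389), and -17714 ≡ 108675 (mod 126389).

108675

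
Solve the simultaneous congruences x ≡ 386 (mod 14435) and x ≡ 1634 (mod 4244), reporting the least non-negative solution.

50984806

Write x = 386 + 14435·k. Then 14435·k ≡ 1634 − 386 ≡ 1248 (mod 4244).
Need 14435⁻¹ mod 4244. Extended Euclid on (4244, 1703):
4244 = 2·1703 + 838
1703 = 2·838 + 27
838 = 31·27 + 1
27 = 27·1 + 0
Back-substitute:
1 = 838 − 31·27
1 = −31·1703 + 63·838
1 = 63·4244 − 157·1703
14435⁻¹ ≡ 4087 (mod 4244), so k ≡ 4087·1248 ≡ 3532 (mod 4244).
x = 386 + 14435·3532 = 50984806.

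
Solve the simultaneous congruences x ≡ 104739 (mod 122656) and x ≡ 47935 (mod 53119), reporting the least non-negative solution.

2925205027

Write x = 104739 + 122656·k. Then 122656·k ≡ 47935 − 104739 ≡ 49434 (mod 53119).
Need 122656⁻¹ mod 53119. Extended Euclid on (53119, 16418):
53119 = 3·16418 + 3865
16418 = 4·3865 + 958
3865 = 4·958 + 33
958 = 29·33 + 1
33 = 33·1 + 0
Back-substitute:
1 = 958 − 29·33
1 = −29·3865 + 117·958
1 = 117·16418 − 497·3865
1 = −497·53119 + 1608·16418
122656⁻¹ ≡ 1608 (mod 53119), so k ≡ 1608·49434 ≡ 23848 (mod 53119).
x = 104739 + 122656·23848 = 2925205027.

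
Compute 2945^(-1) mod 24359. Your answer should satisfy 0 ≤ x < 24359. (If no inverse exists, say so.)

Apply the Euclidean algorithm to 24359 and 2945:
24359 = 8*2945 + 799
2945 = 3*799 + 548
799 = 1*548 + 251
548 = 2*251 + 46
251 = 5*46 + 21
46 = 2*21 + 4
21 = 5*4 + 1
4 = 4*1 + 0
Since gcd(2945, 24359) = 1, back-substitute to write 1 as a combination:
1 = 21 − 5·4
1 = −5·46 + 11·21
1 = 11·251 − 60·46
1 = −60·548 + 131·251
1 = 131·799 − 191·548
1 = −191·2945 + 704·799
1 = 704·24359 − 5823·2945
Thus 2945·(-5823) ≡ 1 (mod 24359); reducing, -5823 mod 24359 = 18536.

18536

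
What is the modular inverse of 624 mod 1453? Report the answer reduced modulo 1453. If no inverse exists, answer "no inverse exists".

Extended Euclidean algorithm:
1453 = 2·624 + 205
624 = 3·205 + 9
205 = 22·9 + 7
9 = 1·7 + 2
7 = 3·2 + 1
2 = 2·1 + 0
Since gcd(624, 1453) = 1, back-substitute to write 1 as a combination:
1 = 7 − 3·2
1 = −3·9 + 4·7
1 = 4·205 − 91·9
1 = −91·624 + 277·205
1 = 277·1453 − 645·624
Thus 624·(-645) ≡ 1 (mod 1453); reducing, -645 mod 1453 = 808.

808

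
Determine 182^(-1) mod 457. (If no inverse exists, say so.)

Apply the Euclidean algorithm to 457 and 182:
457 = 2*182 + 93
182 = 1*93 + 89
93 = 1*89 + 4
89 = 22*4 + 1
4 = 4*1 + 0
The gcd is 1. Working backward:
1 = 89 − 22·4
1 = −22·93 + 23·89
1 = 23·182 − 45·93
1 = −45·457 + 113·182
So 182·113 ≡ 1 (mod 457).

113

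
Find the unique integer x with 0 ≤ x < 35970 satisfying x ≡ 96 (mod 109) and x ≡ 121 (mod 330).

Write x = 96 + 109·k. Then 109·k ≡ 121 − 96 ≡ 25 (mod 330).
Need 109⁻¹ mod 330. Extended Euclid on (330, 109):
330 = 3·109 + 3
109 = 36·3 + 1
3 = 3·1 + 0
Back-substitute:
1 = 109 − 36·3
1 = −36·330 + 109·109
109⁻¹ ≡ 109 (mod 330), so k ≡ 109·25 ≡ 85 (mod 330).
x = 96 + 109·85 = 9361.

9361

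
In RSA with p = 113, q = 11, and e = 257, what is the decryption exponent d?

353

φ(n) = (p−1)(q−1) = 112·10 = 1120.
Need d with 257·d ≡ 1 (mod 1120). Apply the extended Euclidean algorithm:
1120 = 4·257 + 92
257 = 2·92 + 73
92 = 1·73 + 19
73 = 3·19 + 16
19 = 1·16 + 3
16 = 5·3 + 1
3 = 3·1 + 0
Back-substitute:
1 = 16 − 5·3
1 = −5·19 + 6·16
1 = 6·73 − 23·19
1 = −23·92 + 29·73
1 = 29·257 − 81·92
1 = −81·1120 + 353·257
So 257·353 ≡ 1 (mod 1120), hence d = 353.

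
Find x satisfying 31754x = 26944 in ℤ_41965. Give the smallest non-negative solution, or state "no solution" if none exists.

First find gcd(31754, 41965):
41965 = 1·31754 + 10211
31754 = 3·10211 + 1121
10211 = 9·1121 + 122
1121 = 9·122 + 23
122 = 5·23 + 7
23 = 3·7 + 2
7 = 3·2 + 1
2 = 2·1 + 0
gcd = 1, so a unique solution mod 41965 exists.
Back-substitute for the Bézout coefficients:
1 = 7 − 3·2
1 = −3·23 + 10·7
1 = 10·122 − 53·23
1 = −53·1121 + 487·122
1 = 487·10211 − 4436·1121
1 = −4436·31754 + 13795·10211
1 = 13795·41965 − 18231·31754
So 31754·(-18231) ≡ 1 (mod 41965), giving 31754⁻¹ ≡ 23734.
x ≡ 31754⁻¹·26944 ≡ 23734·26944 ≡ 26226 (mod 41965).

26226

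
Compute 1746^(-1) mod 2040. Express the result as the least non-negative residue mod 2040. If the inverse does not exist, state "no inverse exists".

no inverse exists

Euclidean algorithm on 2040, 1746:
2040 = 1×1746 + 294
1746 = 5×294 + 276
294 = 1×276 + 18
276 = 15×18 + 6
18 = 3×6 + 0
The gcd is 6, not 1, hence no inverse exists.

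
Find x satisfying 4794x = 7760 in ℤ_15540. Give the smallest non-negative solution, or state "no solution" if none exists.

gcd(4794, 15540):
15540 = 3*4794 + 1158
4794 = 4*1158 + 162
1158 = 7*162 + 24
162 = 6*24 + 18
24 = 1*18 + 6
18 = 3*6 + 0
gcd = 6, but 6 ∤ 7760, so the congruence has no solution.

no solution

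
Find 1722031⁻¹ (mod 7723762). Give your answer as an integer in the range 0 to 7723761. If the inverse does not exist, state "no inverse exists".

Apply the Euclidean algorithm to 7723762 and 1722031:
7723762 = 4·1722031 + 835638
1722031 = 2·835638 + 50755
835638 = 16·50755 + 23558
50755 = 2·23558 + 3639
23558 = 6·3639 + 1724
3639 = 2·1724 + 191
1724 = 9·191 + 5
191 = 38·5 + 1
5 = 5·1 + 0
The gcd is 1. Working backward:
1 = 191 − 38·5
1 = −38·1724 + 343·191
1 = 343·3639 − 724·1724
1 = −724·23558 + 4687·3639
1 = 4687·50755 − 10098·23558
1 = −10098·835638 + 166255·50755
1 = 166255·1722031 − 342608·835638
1 = −342608·7723762 + 1536687·1722031
So 1722031·1536687 ≡ 1 (mod 7723762).

1536687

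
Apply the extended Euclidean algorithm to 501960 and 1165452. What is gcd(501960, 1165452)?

Euclidean algorithm:
1165452 = 2×501960 + 161532
501960 = 3×161532 + 17364
161532 = 9×17364 + 5256
17364 = 3×5256 + 1596
5256 = 3×1596 + 468
1596 = 3×468 + 192
468 = 2×192 + 84
192 = 2×84 + 24
84 = 3×24 + 12
24 = 2×12 + 0
gcd(501960, 1165452) = 12.
Working backward:
12 = 84 − 3·24
12 = −3·192 + 7·84
12 = 7·468 − 17·192
12 = −17·1596 + 58·468
12 = 58·5256 − 191·1596
12 = −191·17364 + 631·5256
12 = 631·161532 − 5870·17364
12 = −5870·501960 + 18241·161532
12 = 18241·1165452 − 42352·501960
So 12 = (18241)·1165452 + (-42352)·501960.

12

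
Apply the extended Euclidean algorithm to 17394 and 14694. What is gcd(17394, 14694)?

Repeated division:
17394 = 1·14694 + 2700
14694 = 5·2700 + 1194
2700 = 2·1194 + 312
1194 = 3·312 + 258
312 = 1·258 + 54
258 = 4·54 + 42
54 = 1·42 + 12
42 = 3·12 + 6
12 = 2·6 + 0
gcd(17394, 14694) = 6.
Working backward:
6 = 42 − 3·12
6 = −3·54 + 4·42
6 = 4·258 − 19·54
6 = −19·312 + 23·258
6 = 23·1194 − 88·312
6 = −88·2700 + 199·1194
6 = 199·14694 − 1083·2700
6 = −1083·17394 + 1282·14694
So 6 = (-1083)·17394 + (1282)·14694.

6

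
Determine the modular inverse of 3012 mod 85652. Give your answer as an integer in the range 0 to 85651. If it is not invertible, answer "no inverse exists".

Euclidean algorithm on 85652, 3012:
85652 = 28·3012 + 1316
3012 = 2·1316 + 380
1316 = 3·380 + 176
380 = 2·176 + 28
176 = 6·28 + 8
28 = 3·8 + 4
8 = 2·4 + 0
Since gcd = 4 > 1, 3012 is not a unit mod 85652.

no inverse exists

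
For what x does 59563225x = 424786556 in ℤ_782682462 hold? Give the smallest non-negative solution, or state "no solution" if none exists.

First find gcd(59563225, 782682462):
782682462 = 13*59563225 + 8360537
59563225 = 7*8360537 + 1039466
8360537 = 8*1039466 + 44809
1039466 = 23*44809 + 8859
44809 = 5*8859 + 514
8859 = 17*514 + 121
514 = 4*121 + 30
121 = 4*30 + 1
30 = 30*1 + 0
gcd = 1, so a unique solution mod 782682462 exists.
Back-substitute for the Bézout coefficients:
1 = 121 − 4·30
1 = −4·514 + 17·121
1 = 17·8859 − 293·514
1 = −293·44809 + 1482·8859
1 = 1482·1039466 − 34379·44809
1 = −34379·8360537 + 276514·1039466
1 = 276514·59563225 − 1969977·8360537
1 = −1969977·782682462 + 25886215·59563225
So 59563225·(25886215) ≡ 1 (mod 782682462), giving 59563225⁻¹ ≡ 25886215.
x ≡ 59563225⁻¹·424786556 ≡ 25886215·424786556 ≡ 450187724 (mod 782682462).

450187724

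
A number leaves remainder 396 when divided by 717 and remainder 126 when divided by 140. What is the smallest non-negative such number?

36246

Write x = 396 + 717·k. Then 717·k ≡ 126 − 396 ≡ 10 (mod 140).
Need 717⁻¹ mod 140. Extended Euclid on (140, 17):
140 = 8·17 + 4
17 = 4·4 + 1
4 = 4·1 + 0
Back-substitute:
1 = 17 − 4·4
1 = −4·140 + 33·17
717⁻¹ ≡ 33 (mod 140), so k ≡ 33·10 ≡ 50 (mod 140).
x = 396 + 717·50 = 36246.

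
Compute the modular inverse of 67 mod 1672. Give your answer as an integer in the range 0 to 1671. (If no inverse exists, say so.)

gcd(1672, 67) by repeated division:
1672 = 24·67 + 64
67 = 1·64 + 3
64 = 21·3 + 1
3 = 3·1 + 0
Since gcd(67, 1672) = 1, back-substitute to write 1 as a combination:
1 = 64 − 21·3
1 = −21·67 + 22·64
1 = 22·1672 − 549·67
Thus 67·(-549) ≡ 1 (mod 1672); reducing, -549 mod 1672 = 1123.

1123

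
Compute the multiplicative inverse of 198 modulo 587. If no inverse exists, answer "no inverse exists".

Run Euclid on (587, 198):
587 = 2×198 + 191
198 = 1×191 + 7
191 = 27×7 + 2
7 = 3×2 + 1
2 = 2×1 + 0
The gcd is 1. Working backward:
1 = 7 − 3·2
1 = −3·191 + 82·7
1 = 82·198 − 85·191
1 = −85·587 + 252·198
So 198·252 ≡ 1 (mod 587).

252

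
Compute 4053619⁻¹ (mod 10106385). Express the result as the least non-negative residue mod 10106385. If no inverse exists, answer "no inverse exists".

9780679

Extended Euclidean algorithm:
10106385 = 2×4053619 + 1999147
4053619 = 2×1999147 + 55325
1999147 = 36×55325 + 7447
55325 = 7×7447 + 3196
7447 = 2×3196 + 1055
3196 = 3×1055 + 31
1055 = 34×31 + 1
31 = 31×1 + 0
The gcd is 1. Working backward:
1 = 1055 − 34·31
1 = −34·3196 + 103·1055
1 = 103·7447 − 240·3196
1 = −240·55325 + 1783·7447
1 = 1783·1999147 − 64428·55325
1 = −64428·4053619 + 130639·1999147
1 = 130639·10106385 − 325706·4053619
So 4053619·(-325706) ≡ 1 (mod 10106385), and -325706 ≡ 9780679 (mod 10106385).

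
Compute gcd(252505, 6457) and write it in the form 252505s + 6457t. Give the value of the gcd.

Euclidean algorithm:
252505 = 39×6457 + 682
6457 = 9×682 + 319
682 = 2×319 + 44
319 = 7×44 + 11
44 = 4×11 + 0
gcd(252505, 6457) = 11.
Express as a combination:
11 = 319 − 7·44
11 = −7·682 + 15·319
11 = 15·6457 − 142·682
11 = −142·252505 + 5553·6457
So 11 = (-142)·252505 + (5553)·6457.

11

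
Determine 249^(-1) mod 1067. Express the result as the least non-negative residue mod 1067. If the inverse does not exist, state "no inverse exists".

30

Run Euclid on (1067, 249):
1067 = 4·249 + 71
249 = 3·71 + 36
71 = 1·36 + 35
36 = 1·35 + 1
35 = 35·1 + 0
Since gcd(249, 1067) = 1, back-substitute to write 1 as a combination:
1 = 36 − 35
1 = −71 + 2·36
1 = 2·249 − 7·71
1 = −7·1067 + 30·249
So 249·30 ≡ 1 (mod 1067).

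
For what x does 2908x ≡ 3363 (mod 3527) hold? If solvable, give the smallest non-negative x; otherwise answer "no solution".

First find gcd(2908, 3527):
3527 = 1·2908 + 619
2908 = 4·619 + 432
619 = 1·432 + 187
432 = 2·187 + 58
187 = 3·58 + 13
58 = 4·13 + 6
13 = 2·6 + 1
6 = 6·1 + 0
gcd = 1, so a unique solution mod 3527 exists.
Back-substitute for the Bézout coefficients:
1 = 13 − 2·6
1 = −2·58 + 9·13
1 = 9·187 − 29·58
1 = −29·432 + 67·187
1 = 67·619 − 96·432
1 = −96·2908 + 451·619
1 = 451·3527 − 547·2908
So 2908·(-547) ≡ 1 (mod 3527), giving 2908⁻¹ ≡ 2980.
x ≡ 2908⁻¹·3363 ≡ 2980·3363 ≡ 1533 (mod 3527).

1533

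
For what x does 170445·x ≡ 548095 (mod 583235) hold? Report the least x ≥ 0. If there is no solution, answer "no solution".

82644

First find gcd(170445, 583235):
583235 = 3×170445 + 71900
170445 = 2×71900 + 26645
71900 = 2×26645 + 18610
26645 = 1×18610 + 8035
18610 = 2×8035 + 2540
8035 = 3×2540 + 415
2540 = 6×415 + 50
415 = 8×50 + 15
50 = 3×15 + 5
15 = 3×5 + 0
gcd = 5 and 5 | 548095, so solutions exist. Divide through by 5: 34089x ≡ 109619 (mod 116647).
Now find 34089⁻¹ mod 116647:
116647 = 3·34089 + 14380
34089 = 2·14380 + 5329
14380 = 2·5329 + 3722
5329 = 1·3722 + 1607
3722 = 2·1607 + 508
1607 = 3·508 + 83
508 = 6·83 + 10
83 = 8·10 + 3
10 = 3·3 + 1
3 = 3·1 + 0
Back-substitute:
1 = 10 − 3·3
1 = −3·83 + 25·10
1 = 25·508 − 153·83
1 = −153·1607 + 484·508
1 = 484·3722 − 1121·1607
1 = −1121·5329 + 1605·3722
1 = 1605·14380 − 4331·5329
1 = −4331·34089 + 10267·14380
1 = 10267·116647 − 35132·34089
So 34089·(-35132) ≡ 1 (mod 116647), i.e. 34089⁻¹ ≡ 81515.
Then x ≡ 81515·109619 ≡ 82644 (mod 116647); the smallest non-negative solution is x = 82644.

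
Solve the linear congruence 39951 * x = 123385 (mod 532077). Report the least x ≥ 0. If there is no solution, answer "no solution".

no solution

gcd(39951, 532077):
532077 = 13×39951 + 12714
39951 = 3×12714 + 1809
12714 = 7×1809 + 51
1809 = 35×51 + 24
51 = 2×24 + 3
24 = 8×3 + 0
gcd = 3, but 3 ∤ 123385, so the congruence has no solution.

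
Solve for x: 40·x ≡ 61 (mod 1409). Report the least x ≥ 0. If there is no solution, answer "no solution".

First find gcd(40, 1409):
1409 = 35·40 + 9
40 = 4·9 + 4
9 = 2·4 + 1
4 = 4·1 + 0
gcd = 1, so a unique solution mod 1409 exists.
Back-substitute for the Bézout coefficients:
1 = 9 − 2·4
1 = −2·40 + 9·9
1 = 9·1409 − 317·40
So 40·(-317) ≡ 1 (mod 1409), giving 40⁻¹ ≡ 1092.
x ≡ 40⁻¹·61 ≡ 1092·61 ≡ 389 (mod 1409).

389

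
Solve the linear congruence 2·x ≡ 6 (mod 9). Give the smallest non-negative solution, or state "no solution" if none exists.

3

First find gcd(2, 9):
9 = 4×2 + 1
2 = 2×1 + 0
gcd = 1, so a unique solution mod 9 exists.
Back-substitute for the Bézout coefficients:
1 = 9 − 4·2
So 2·(-4) ≡ 1 (mod 9), giving 2⁻¹ ≡ 5.
x ≡ 2⁻¹·6 ≡ 5·6 ≡ 3 (mod 9).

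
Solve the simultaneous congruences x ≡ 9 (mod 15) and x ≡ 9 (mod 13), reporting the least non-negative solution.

9

Write x = 9 + 15·k. Then 15·k ≡ 9 − 9 ≡ 0 (mod 13).
Need 15⁻¹ mod 13. Extended Euclid on (13, 2):
13 = 6×2 + 1
2 = 2×1 + 0
Back-substitute:
1 = 13 − 6·2
15⁻¹ ≡ 7 (mod 13), so k ≡ 7·0 ≡ 0 (mod 13).
x = 9 + 15·0 = 9.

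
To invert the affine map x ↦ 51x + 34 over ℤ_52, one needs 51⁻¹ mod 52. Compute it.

gcd(52, 51) by repeated division:
52 = 1·51 + 1
51 = 51·1 + 0
The gcd is 1. Working backward:
1 = 52 − 51
So 51·(-1) ≡ 1 (mod 52), and -1 ≡ 51 (mod 52).

51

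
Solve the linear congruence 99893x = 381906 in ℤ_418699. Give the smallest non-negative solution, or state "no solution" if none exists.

84286

First find gcd(99893, 418699):
418699 = 4·99893 + 19127
99893 = 5·19127 + 4258
19127 = 4·4258 + 2095
4258 = 2·2095 + 68
2095 = 30·68 + 55
68 = 1·55 + 13
55 = 4·13 + 3
13 = 4·3 + 1
3 = 3·1 + 0
gcd = 1, so a unique solution mod 418699 exists.
Back-substitute for the Bézout coefficients:
1 = 13 − 4·3
1 = −4·55 + 17·13
1 = 17·68 − 21·55
1 = −21·2095 + 647·68
1 = 647·4258 − 1315·2095
1 = −1315·19127 + 5907·4258
1 = 5907·99893 − 30850·19127
1 = −30850·418699 + 129307·99893
So 99893·(129307) ≡ 1 (mod 418699), giving 99893⁻¹ ≡ 129307.
x ≡ 99893⁻¹·381906 ≡ 129307·381906 ≡ 84286 (mod 418699).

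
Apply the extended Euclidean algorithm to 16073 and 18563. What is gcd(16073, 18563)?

1

Repeated division:
18563 = 1·16073 + 2490
16073 = 6·2490 + 1133
2490 = 2·1133 + 224
1133 = 5·224 + 13
224 = 17·13 + 3
13 = 4·3 + 1
3 = 3·1 + 0
gcd(16073, 18563) = 1.
Working backward:
1 = 13 − 4·3
1 = −4·224 + 69·13
1 = 69·1133 − 349·224
1 = −349·2490 + 767·1133
1 = 767·16073 − 4951·2490
1 = −4951·18563 + 5718·16073
So 1 = (-4951)·18563 + (5718)·16073.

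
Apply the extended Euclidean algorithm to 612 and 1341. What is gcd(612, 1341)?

9

Euclidean algorithm:
1341 = 2·612 + 117
612 = 5·117 + 27
117 = 4·27 + 9
27 = 3·9 + 0
gcd(612, 1341) = 9.
Working backward:
9 = 117 − 4·27
9 = −4·612 + 21·117
9 = 21·1341 − 46·612
So 9 = (21)·1341 + (-46)·612.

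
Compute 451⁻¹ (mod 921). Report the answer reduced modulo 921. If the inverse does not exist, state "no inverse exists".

gcd(921, 451) by repeated division:
921 = 2·451 + 19
451 = 23·19 + 14
19 = 1·14 + 5
14 = 2·5 + 4
5 = 1·4 + 1
4 = 4·1 + 0
Since gcd(451, 921) = 1, back-substitute to write 1 as a combination:
1 = 5 − 4
1 = −14 + 3·5
1 = 3·19 − 4·14
1 = −4·451 + 95·19
1 = 95·921 − 194·451
So 451·(-194) ≡ 1 (mod 921), and -194 ≡ 727 (mod 921).

727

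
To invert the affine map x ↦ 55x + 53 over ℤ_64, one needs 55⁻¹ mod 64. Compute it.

gcd(64, 55) by repeated division:
64 = 1*55 + 9
55 = 6*9 + 1
9 = 9*1 + 0
gcd = 1, so the inverse exists. Back-substitute:
1 = 55 − 6·9
1 = −6·64 + 7·55
So 55·7 ≡ 1 (mod 64).

7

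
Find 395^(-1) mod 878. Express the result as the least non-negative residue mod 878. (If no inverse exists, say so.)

429

Extended Euclidean algorithm:
878 = 2*395 + 88
395 = 4*88 + 43
88 = 2*43 + 2
43 = 21*2 + 1
2 = 2*1 + 0
Since gcd(395, 878) = 1, back-substitute to write 1 as a combination:
1 = 43 − 21·2
1 = −21·88 + 43·43
1 = 43·395 − 193·88
1 = −193·878 + 429·395
So 395·429 ≡ 1 (mod 878).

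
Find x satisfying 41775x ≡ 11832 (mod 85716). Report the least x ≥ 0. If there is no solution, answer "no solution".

First find gcd(41775, 85716):
85716 = 2×41775 + 2166
41775 = 19×2166 + 621
2166 = 3×621 + 303
621 = 2×303 + 15
303 = 20×15 + 3
15 = 5×3 + 0
gcd = 3 and 3 | 11832, so solutions exist. Divide through by 3: 13925x ≡ 3944 (mod 28572).
Now find 13925⁻¹ mod 28572:
28572 = 2×13925 + 722
13925 = 19×722 + 207
722 = 3×207 + 101
207 = 2×101 + 5
101 = 20×5 + 1
5 = 5×1 + 0
Back-substitute:
1 = 101 − 20·5
1 = −20·207 + 41·101
1 = 41·722 − 143·207
1 = −143·13925 + 2758·722
1 = 2758·28572 − 5659·13925
So 13925·(-5659) ≡ 1 (mod 28572), i.e. 13925⁻¹ ≡ 22913.
Then x ≡ 22913·3944 ≡ 24208 (mod 28572); the smallest non-negative solution is x = 24208.

24208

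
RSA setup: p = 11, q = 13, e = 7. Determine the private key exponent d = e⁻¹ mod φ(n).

103

φ(n) = (p−1)(q−1) = 10·12 = 120.
Need d with 7·d ≡ 1 (mod 120). Apply the extended Euclidean algorithm:
120 = 17*7 + 1
7 = 7*1 + 0
Back-substitute:
1 = 120 − 17·7
So 7·(-17) ≡ 1 (mod 120), hence d ≡ -17 ≡ 103 (mod 120).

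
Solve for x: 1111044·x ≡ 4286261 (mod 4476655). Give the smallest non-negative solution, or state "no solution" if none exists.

First find gcd(1111044, 4476655):
4476655 = 4*1111044 + 32479
1111044 = 34*32479 + 6758
32479 = 4*6758 + 5447
6758 = 1*5447 + 1311
5447 = 4*1311 + 203
1311 = 6*203 + 93
203 = 2*93 + 17
93 = 5*17 + 8
17 = 2*8 + 1
8 = 8*1 + 0
gcd = 1, so a unique solution mod 4476655 exists.
Back-substitute for the Bézout coefficients:
1 = 17 − 2·8
1 = −2·93 + 11·17
1 = 11·203 − 24·93
1 = −24·1311 + 155·203
1 = 155·5447 − 644·1311
1 = −644·6758 + 799·5447
1 = 799·32479 − 3840·6758
1 = −3840·1111044 + 131359·32479
1 = 131359·4476655 − 529276·1111044
So 1111044·(-529276) ≡ 1 (mod 4476655), giving 1111044⁻¹ ≡ 3947379.
x ≡ 1111044⁻¹·4286261 ≡ 3947379·4286261 ≡ 1470694 (mod 4476655).

1470694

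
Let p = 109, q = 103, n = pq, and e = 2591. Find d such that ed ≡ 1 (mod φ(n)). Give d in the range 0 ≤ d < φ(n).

1943

φ(n) = (p−1)(q−1) = 108·102 = 11016.
Need d with 2591·d ≡ 1 (mod 11016). Apply the extended Euclidean algorithm:
11016 = 4*2591 + 652
2591 = 3*652 + 635
652 = 1*635 + 17
635 = 37*17 + 6
17 = 2*6 + 5
6 = 1*5 + 1
5 = 5*1 + 0
Back-substitute:
1 = 6 − 5
1 = −17 + 3·6
1 = 3·635 − 112·17
1 = −112·652 + 115·635
1 = 115·2591 − 457·652
1 = −457·11016 + 1943·2591
So 2591·1943 ≡ 1 (mod 11016), hence d = 1943.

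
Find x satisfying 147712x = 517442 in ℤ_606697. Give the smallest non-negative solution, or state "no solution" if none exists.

492148

First find gcd(147712, 606697):
606697 = 4×147712 + 15849
147712 = 9×15849 + 5071
15849 = 3×5071 + 636
5071 = 7×636 + 619
636 = 1×619 + 17
619 = 36×17 + 7
17 = 2×7 + 3
7 = 2×3 + 1
3 = 3×1 + 0
gcd = 1, so a unique solution mod 606697 exists.
Back-substitute for the Bézout coefficients:
1 = 7 − 2·3
1 = −2·17 + 5·7
1 = 5·619 − 182·17
1 = −182·636 + 187·619
1 = 187·5071 − 1491·636
1 = −1491·15849 + 4660·5071
1 = 4660·147712 − 43431·15849
1 = −43431·606697 + 178384·147712
So 147712·(178384) ≡ 1 (mod 606697), giving 147712⁻¹ ≡ 178384.
x ≡ 147712⁻¹·517442 ≡ 178384·517442 ≡ 492148 (mod 606697).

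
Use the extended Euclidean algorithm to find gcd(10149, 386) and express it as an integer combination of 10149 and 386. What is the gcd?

1

Apply Euclid's algorithm to 10149 and 386:
10149 = 26·386 + 113
386 = 3·113 + 47
113 = 2·47 + 19
47 = 2·19 + 9
19 = 2·9 + 1
9 = 9·1 + 0
gcd(10149, 386) = 1.
Working backward:
1 = 19 − 2·9
1 = −2·47 + 5·19
1 = 5·113 − 12·47
1 = −12·386 + 41·113
1 = 41·10149 − 1078·386
So 1 = (41)·10149 + (-1078)·386.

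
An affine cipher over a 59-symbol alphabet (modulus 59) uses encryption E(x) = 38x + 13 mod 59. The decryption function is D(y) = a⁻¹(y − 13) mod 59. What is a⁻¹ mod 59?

gcd(59, 38) by repeated division:
59 = 1*38 + 21
38 = 1*21 + 17
21 = 1*17 + 4
17 = 4*4 + 1
4 = 4*1 + 0
gcd = 1, so the inverse exists. Back-substitute:
1 = 17 − 4·4
1 = −4·21 + 5·17
1 = 5·38 − 9·21
1 = −9·59 + 14·38
So 38·14 ≡ 1 (mod 59).

14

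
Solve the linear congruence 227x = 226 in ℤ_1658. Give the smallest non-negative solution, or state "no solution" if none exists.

First find gcd(227, 1658):
1658 = 7·227 + 69
227 = 3·69 + 20
69 = 3·20 + 9
20 = 2·9 + 2
9 = 4·2 + 1
2 = 2·1 + 0
gcd = 1, so a unique solution mod 1658 exists.
Back-substitute for the Bézout coefficients:
1 = 9 − 4·2
1 = −4·20 + 9·9
1 = 9·69 − 31·20
1 = −31·227 + 102·69
1 = 102·1658 − 745·227
So 227·(-745) ≡ 1 (mod 1658), giving 227⁻¹ ≡ 913.
x ≡ 227⁻¹·226 ≡ 913·226 ≡ 746 (mod 1658).

746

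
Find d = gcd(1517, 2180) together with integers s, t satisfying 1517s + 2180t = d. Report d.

1

Euclidean algorithm:
2180 = 1×1517 + 663
1517 = 2×663 + 191
663 = 3×191 + 90
191 = 2×90 + 11
90 = 8×11 + 2
11 = 5×2 + 1
2 = 2×1 + 0
gcd(1517, 2180) = 1.
Working backward:
1 = 11 − 5·2
1 = −5·90 + 41·11
1 = 41·191 − 87·90
1 = −87·663 + 302·191
1 = 302·1517 − 691·663
1 = −691·2180 + 993·1517
So 1 = (-691)·2180 + (993)·1517.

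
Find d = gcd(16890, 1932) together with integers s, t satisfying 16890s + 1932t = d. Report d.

Euclidean algorithm:
16890 = 8·1932 + 1434
1932 = 1·1434 + 498
1434 = 2·498 + 438
498 = 1·438 + 60
438 = 7·60 + 18
60 = 3·18 + 6
18 = 3·6 + 0
gcd(16890, 1932) = 6.
Express as a combination:
6 = 60 − 3·18
6 = −3·438 + 22·60
6 = 22·498 − 25·438
6 = −25·1434 + 72·498
6 = 72·1932 − 97·1434
6 = −97·16890 + 848·1932
So 6 = (-97)·16890 + (848)·1932.

6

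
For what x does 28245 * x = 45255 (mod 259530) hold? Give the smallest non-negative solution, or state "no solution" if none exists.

9135

First find gcd(28245, 259530):
259530 = 9·28245 + 5325
28245 = 5·5325 + 1620
5325 = 3·1620 + 465
1620 = 3·465 + 225
465 = 2·225 + 15
225 = 15·15 + 0
gcd = 15 and 15 | 45255, so solutions exist. Divide through by 15: 1883x ≡ 3017 (mod 17302).
Now find 1883⁻¹ mod 17302:
17302 = 9·1883 + 355
1883 = 5·355 + 108
355 = 3·108 + 31
108 = 3·31 + 15
31 = 2·15 + 1
15 = 15·1 + 0
Back-substitute:
1 = 31 − 2·15
1 = −2·108 + 7·31
1 = 7·355 − 23·108
1 = −23·1883 + 122·355
1 = 122·17302 − 1121·1883
So 1883·(-1121) ≡ 1 (mod 17302), i.e. 1883⁻¹ ≡ 16181.
Then x ≡ 16181·3017 ≡ 9135 (mod 17302); the smallest non-negative solution is x = 9135.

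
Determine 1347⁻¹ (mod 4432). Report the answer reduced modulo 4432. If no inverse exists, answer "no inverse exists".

2267

Extended Euclidean algorithm:
4432 = 3·1347 + 391
1347 = 3·391 + 174
391 = 2·174 + 43
174 = 4·43 + 2
43 = 21·2 + 1
2 = 2·1 + 0
gcd = 1, so the inverse exists. Back-substitute:
1 = 43 − 21·2
1 = −21·174 + 85·43
1 = 85·391 − 191·174
1 = −191·1347 + 658·391
1 = 658·4432 − 2165·1347
So 1347·(-2165) ≡ 1 (mod 4432), and -2165 ≡ 2267 (mod 4432).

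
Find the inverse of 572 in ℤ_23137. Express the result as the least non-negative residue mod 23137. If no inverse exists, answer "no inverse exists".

Apply the Euclidean algorithm to 23137 and 572:
23137 = 40×572 + 257
572 = 2×257 + 58
257 = 4×58 + 25
58 = 2×25 + 8
25 = 3×8 + 1
8 = 8×1 + 0
The gcd is 1. Working backward:
1 = 25 − 3·8
1 = −3·58 + 7·25
1 = 7·257 − 31·58
1 = −31·572 + 69·257
1 = 69·23137 − 2791·572
Thus 572·(-2791) ≡ 1 (mod 23137); reducing, -2791 mod 23137 = 20346.

20346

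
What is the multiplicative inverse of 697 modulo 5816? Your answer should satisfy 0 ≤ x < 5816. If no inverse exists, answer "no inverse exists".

Apply the Euclidean algorithm to 5816 and 697:
5816 = 8·697 + 240
697 = 2·240 + 217
240 = 1·217 + 23
217 = 9·23 + 10
23 = 2·10 + 3
10 = 3·3 + 1
3 = 3·1 + 0
The gcd is 1. Working backward:
1 = 10 − 3·3
1 = −3·23 + 7·10
1 = 7·217 − 66·23
1 = −66·240 + 73·217
1 = 73·697 − 212·240
1 = −212·5816 + 1769·697
So 697·1769 ≡ 1 (mod 5816).

1769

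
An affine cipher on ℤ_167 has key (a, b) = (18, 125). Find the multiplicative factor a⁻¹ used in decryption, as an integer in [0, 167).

65

Apply the Euclidean algorithm to 167 and 18:
167 = 9·18 + 5
18 = 3·5 + 3
5 = 1·3 + 2
3 = 1·2 + 1
2 = 2·1 + 0
Since gcd(18, 167) = 1, back-substitute to write 1 as a combination:
1 = 3 − 2
1 = −5 + 2·3
1 = 2·18 − 7·5
1 = −7·167 + 65·18
So 18·65 ≡ 1 (mod 167).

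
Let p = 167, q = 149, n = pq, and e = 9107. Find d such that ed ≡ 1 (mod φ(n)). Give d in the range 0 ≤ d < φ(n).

10227

φ(n) = (p−1)(q−1) = 166·148 = 24568.
Need d with 9107·d ≡ 1 (mod 24568). Apply the extended Euclidean algorithm:
24568 = 2*9107 + 6354
9107 = 1*6354 + 2753
6354 = 2*2753 + 848
2753 = 3*848 + 209
848 = 4*209 + 12
209 = 17*12 + 5
12 = 2*5 + 2
5 = 2*2 + 1
2 = 2*1 + 0
Back-substitute:
1 = 5 − 2·2
1 = −2·12 + 5·5
1 = 5·209 − 87·12
1 = −87·848 + 353·209
1 = 353·2753 − 1146·848
1 = −1146·6354 + 2645·2753
1 = 2645·9107 − 3791·6354
1 = −3791·24568 + 10227·9107
So 9107·10227 ≡ 1 (mod 24568), hence d = 10227.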